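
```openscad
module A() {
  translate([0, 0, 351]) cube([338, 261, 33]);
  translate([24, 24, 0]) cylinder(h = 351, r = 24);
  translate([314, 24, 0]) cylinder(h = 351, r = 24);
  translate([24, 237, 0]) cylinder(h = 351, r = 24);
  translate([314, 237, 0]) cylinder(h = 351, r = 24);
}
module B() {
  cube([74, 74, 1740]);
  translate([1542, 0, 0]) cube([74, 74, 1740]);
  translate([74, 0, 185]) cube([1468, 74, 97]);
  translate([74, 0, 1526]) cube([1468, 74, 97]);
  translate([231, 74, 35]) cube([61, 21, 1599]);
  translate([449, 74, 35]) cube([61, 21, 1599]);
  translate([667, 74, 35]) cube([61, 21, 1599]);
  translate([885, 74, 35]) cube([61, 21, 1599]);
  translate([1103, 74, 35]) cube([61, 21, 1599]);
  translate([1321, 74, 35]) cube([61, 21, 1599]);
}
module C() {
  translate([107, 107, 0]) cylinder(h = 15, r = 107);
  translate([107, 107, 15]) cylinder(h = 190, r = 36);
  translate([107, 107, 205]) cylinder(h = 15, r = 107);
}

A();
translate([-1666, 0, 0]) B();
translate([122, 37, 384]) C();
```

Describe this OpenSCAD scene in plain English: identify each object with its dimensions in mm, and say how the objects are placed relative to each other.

A is a four-legged stool. The seat is 338×261 mm, 33 mm thick, top at z = 384 mm. It stands on four round legs, each 48 mm in diameter, from z = 0 to the seat underside, each leg's axis is inset half a diameter from the nearest pair of seat edges (so the leg's bounding box is flush with the corner).

B is a fence section. Two 74×74 mm posts, 1740 mm tall, stand on the floor with a clear span of 1468 mm between their inner faces. Two horizontal rails of 74×97 mm section span the gap between the posts with their undersides at z = 185 mm and z = 1526 mm, flush with the posts' −y face. 6 pickets, each 61 mm wide, 21 mm thick and 1599 mm tall, are fixed to the +y face of the rails with their bottoms at z = 35 mm, evenly spaced across the span with equal gaps (rounded down to the nearest mm) at the −x end and between each pair — any rounding remainder accumulates at the +x end.

C is a spool: two coaxial disc flanges of radius 107 mm and thickness 15 mm, joined by a core cylinder of radius 36 mm and height 190 mm. The lower flange rests on z = 0 and the three cylinders share a vertical axis.

The fence section is on the floor beside the stool on its −x side. The spool is on top of the stool.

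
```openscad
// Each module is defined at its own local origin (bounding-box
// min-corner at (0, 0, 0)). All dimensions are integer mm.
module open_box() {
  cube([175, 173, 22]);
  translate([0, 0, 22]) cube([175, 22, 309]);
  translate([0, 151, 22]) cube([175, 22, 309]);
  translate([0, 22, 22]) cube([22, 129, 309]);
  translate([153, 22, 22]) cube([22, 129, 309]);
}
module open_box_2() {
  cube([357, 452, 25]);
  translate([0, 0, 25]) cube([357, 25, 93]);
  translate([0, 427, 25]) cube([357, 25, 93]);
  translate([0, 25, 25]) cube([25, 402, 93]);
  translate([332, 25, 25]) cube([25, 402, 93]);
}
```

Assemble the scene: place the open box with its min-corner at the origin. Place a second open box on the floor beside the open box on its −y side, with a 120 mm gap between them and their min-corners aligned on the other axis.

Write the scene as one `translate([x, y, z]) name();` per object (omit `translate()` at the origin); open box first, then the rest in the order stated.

open_box();
translate([0, -572, 0]) open_box_2();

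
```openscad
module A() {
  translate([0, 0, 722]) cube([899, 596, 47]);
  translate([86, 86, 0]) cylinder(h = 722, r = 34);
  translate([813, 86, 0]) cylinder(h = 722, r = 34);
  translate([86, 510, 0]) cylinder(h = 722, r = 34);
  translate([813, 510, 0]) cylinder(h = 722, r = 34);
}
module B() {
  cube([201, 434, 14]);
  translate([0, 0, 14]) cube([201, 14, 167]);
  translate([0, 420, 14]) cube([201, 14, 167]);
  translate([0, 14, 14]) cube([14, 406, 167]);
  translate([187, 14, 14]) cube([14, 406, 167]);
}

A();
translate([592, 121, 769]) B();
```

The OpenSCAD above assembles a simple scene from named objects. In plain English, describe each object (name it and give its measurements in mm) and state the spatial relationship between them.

A is a rectangular dining table. The top is 899×596×47 mm with its upper surface at z = 769 mm. It stands on four round legs of 68 mm diameter, each leg's bounding box inset 52 mm from the nearest pair of top edges, running from the floor to the underside of the top.

B is an open storage box with external size 201×434×181 mm and wall thickness 14 mm (the base is also 14 mm thick). The base covers the whole footprint; the four walls stand on the base, with the y-facing walls full-width and the x-facing walls fitting between their inner faces.

The open box is on top of the table.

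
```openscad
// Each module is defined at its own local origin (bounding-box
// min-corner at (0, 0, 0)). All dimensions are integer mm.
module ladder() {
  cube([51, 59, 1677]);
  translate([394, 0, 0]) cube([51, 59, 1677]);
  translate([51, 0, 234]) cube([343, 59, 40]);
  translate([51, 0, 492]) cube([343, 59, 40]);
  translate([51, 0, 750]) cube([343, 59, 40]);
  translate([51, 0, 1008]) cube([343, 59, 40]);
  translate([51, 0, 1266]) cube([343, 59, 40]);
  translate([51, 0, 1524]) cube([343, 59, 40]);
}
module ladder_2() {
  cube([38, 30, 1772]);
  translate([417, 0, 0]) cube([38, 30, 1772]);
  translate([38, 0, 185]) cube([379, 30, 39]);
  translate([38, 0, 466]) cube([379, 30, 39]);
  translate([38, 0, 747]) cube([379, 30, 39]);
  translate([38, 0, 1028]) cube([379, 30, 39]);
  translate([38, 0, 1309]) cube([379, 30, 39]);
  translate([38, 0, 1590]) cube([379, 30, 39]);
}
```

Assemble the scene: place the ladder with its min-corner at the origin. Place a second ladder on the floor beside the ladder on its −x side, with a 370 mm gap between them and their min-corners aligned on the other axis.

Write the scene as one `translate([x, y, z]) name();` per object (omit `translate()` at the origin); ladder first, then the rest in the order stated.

ladder();
translate([-825, 0, 0]) ladder_2();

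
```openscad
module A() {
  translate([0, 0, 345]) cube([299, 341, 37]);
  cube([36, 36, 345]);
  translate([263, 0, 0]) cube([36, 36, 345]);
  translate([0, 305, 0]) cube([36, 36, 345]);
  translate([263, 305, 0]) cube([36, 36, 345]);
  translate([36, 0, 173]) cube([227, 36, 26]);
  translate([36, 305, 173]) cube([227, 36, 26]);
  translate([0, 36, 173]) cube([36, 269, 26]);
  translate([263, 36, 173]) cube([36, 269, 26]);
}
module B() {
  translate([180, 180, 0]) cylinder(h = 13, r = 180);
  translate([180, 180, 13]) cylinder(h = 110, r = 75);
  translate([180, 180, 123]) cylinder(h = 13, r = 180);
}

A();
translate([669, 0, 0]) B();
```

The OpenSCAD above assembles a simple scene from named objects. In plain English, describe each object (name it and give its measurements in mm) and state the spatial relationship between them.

A is a four-legged stool. The seat is 299×341 mm, 37 mm thick, top at z = 382 mm. It stands on four square legs, each 36×36 mm in cross-section, from z = 0 to the seat underside, each flush with a corner of the seat. Four stretchers, 36 mm wide and 26 mm tall, connect adjacent legs with their undersides at z = 173 mm, each running between the inner faces of the legs it joins and aligned with the legs' outer faces on the other axis.

B is a spool: two coaxial disc flanges of radius 180 mm and thickness 13 mm, joined by a core cylinder of radius 75 mm and height 110 mm. The lower flange rests on z = 0 and the three cylinders share a vertical axis.

The spool is on the floor beside the stool on its +x side.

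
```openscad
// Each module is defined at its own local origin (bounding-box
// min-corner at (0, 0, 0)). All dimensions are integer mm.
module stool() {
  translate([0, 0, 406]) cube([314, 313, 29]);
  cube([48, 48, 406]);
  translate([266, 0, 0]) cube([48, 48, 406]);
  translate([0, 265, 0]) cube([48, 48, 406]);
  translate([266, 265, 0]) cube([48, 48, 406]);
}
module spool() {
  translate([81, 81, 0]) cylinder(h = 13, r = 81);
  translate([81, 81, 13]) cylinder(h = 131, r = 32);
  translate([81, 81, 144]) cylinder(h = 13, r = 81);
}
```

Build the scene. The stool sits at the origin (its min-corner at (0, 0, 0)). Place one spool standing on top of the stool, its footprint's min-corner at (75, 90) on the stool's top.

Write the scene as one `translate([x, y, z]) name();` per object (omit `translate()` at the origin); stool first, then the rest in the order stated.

stool();
translate([75, 90, 435]) spool();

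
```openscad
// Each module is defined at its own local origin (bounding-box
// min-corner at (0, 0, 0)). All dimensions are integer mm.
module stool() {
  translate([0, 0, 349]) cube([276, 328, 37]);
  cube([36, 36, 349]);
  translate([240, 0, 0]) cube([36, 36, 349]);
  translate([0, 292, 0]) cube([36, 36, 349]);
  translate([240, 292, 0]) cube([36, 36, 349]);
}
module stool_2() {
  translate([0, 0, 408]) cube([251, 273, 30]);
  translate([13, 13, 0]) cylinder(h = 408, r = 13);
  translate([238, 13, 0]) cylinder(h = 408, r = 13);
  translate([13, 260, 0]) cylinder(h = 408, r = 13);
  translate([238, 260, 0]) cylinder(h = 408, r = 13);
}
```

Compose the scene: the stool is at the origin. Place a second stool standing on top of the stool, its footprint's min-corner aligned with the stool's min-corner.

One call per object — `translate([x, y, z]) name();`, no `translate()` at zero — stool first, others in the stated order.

stool();
translate([0, 0, 386]) stool_2();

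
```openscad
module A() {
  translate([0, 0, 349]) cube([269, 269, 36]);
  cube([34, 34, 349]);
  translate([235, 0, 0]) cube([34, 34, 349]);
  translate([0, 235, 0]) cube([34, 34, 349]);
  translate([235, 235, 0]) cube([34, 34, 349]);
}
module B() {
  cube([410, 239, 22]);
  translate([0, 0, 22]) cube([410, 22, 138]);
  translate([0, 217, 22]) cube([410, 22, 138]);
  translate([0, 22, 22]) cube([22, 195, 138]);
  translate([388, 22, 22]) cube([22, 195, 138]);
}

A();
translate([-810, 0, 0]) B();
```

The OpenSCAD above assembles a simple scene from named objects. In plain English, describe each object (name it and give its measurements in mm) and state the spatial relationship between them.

A is a four-legged stool. The seat is 269×269 mm, 36 mm thick, top at z = 385 mm. It stands on four square legs, each 34×34 mm in cross-section, from z = 0 to the seat underside, each flush with a corner of the seat.

B is an open-topped rectangular box: outside dimensions 410×239×160 mm, with a uniform wall and base thickness of 22 mm. The base is a full 410×239 slab on the floor; four walls sit on top of the base. The front and back walls (the −y and +y sides) span the full width; the two side walls fit between them.

The open box is on the floor beside the stool on its −x side.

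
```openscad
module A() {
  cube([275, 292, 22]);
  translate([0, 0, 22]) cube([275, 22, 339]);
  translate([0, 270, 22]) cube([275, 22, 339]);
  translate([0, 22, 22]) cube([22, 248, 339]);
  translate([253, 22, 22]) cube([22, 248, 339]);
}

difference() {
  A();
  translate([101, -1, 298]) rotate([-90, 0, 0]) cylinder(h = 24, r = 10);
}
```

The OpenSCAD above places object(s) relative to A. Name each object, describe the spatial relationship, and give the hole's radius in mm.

The subtracted cylinder has r = 10 mm.

A is an open box. The open box has a circular hole through its front wall. The hole's radius is 10 mm.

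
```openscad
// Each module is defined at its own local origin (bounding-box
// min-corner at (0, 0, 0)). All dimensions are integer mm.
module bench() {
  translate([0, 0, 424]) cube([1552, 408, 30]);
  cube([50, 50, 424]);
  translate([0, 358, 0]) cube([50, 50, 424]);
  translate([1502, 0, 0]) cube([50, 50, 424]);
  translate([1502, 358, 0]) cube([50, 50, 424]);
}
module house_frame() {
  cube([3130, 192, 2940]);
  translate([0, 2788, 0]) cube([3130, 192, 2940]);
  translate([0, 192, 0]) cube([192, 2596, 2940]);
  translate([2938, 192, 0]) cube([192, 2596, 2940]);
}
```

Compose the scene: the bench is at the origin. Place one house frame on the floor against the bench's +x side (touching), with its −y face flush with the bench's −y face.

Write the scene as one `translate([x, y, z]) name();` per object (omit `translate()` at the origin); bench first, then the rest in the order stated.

bench();
translate([1552, 0, 0]) house_frame();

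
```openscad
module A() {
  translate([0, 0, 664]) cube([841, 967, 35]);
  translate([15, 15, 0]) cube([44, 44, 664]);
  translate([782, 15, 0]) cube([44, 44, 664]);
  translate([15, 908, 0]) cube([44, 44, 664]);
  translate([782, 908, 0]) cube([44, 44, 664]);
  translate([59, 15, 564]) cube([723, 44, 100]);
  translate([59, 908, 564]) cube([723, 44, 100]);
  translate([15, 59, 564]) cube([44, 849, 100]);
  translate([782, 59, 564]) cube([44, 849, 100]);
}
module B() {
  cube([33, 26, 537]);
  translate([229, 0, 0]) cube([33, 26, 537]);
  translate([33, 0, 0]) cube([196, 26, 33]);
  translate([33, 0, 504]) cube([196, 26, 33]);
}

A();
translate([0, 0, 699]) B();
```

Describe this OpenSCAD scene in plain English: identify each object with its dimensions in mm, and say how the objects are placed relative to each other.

A is a table with a 841×967 mm rectangular top, 35 mm thick, top surface at z = 699 mm, supported by four 44×44 mm square legs, each inset 15 mm from the nearest pair of top edges, running from the floor. Four apron rails, 44 mm thick and 100 mm tall, run between adjacent legs with their top edges flush with the underside of the top and their outer faces flush with the legs' outer faces.

B is a rectangular picture frame lying in the x–z plane (depth along y). The opening is 196 mm wide (x) by 471 mm tall (z), surrounded by a border 33 mm wide on all four sides. The frame is 26 mm deep and is made of two full-height vertical stiles with two horizontal rails fitted between them.

The picture frame is on top of the table.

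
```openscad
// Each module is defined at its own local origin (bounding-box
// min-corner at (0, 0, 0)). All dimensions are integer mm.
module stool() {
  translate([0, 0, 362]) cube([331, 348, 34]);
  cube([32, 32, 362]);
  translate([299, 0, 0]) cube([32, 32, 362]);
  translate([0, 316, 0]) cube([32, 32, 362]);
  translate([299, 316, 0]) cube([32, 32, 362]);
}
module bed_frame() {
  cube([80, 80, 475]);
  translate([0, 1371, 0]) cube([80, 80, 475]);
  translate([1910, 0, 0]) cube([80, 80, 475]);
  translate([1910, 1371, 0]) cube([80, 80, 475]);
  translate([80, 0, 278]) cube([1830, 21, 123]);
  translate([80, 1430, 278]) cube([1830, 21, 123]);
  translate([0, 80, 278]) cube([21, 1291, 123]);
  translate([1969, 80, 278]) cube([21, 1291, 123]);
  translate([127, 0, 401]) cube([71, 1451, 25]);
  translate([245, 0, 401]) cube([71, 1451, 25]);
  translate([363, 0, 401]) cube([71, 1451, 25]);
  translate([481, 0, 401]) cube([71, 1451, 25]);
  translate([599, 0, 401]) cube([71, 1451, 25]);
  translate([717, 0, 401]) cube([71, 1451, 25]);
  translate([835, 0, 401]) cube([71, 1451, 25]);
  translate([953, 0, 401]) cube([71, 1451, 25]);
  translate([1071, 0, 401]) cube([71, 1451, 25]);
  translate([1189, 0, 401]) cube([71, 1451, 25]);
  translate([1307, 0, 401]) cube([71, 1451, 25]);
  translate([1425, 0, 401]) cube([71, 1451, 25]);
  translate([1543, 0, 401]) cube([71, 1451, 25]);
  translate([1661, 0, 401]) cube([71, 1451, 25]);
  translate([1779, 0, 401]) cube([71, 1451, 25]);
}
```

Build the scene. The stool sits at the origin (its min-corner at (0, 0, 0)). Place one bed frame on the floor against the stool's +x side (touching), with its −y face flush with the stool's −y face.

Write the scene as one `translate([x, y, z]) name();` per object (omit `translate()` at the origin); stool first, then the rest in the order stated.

stool();
translate([331, 0, 0]) bed_frame();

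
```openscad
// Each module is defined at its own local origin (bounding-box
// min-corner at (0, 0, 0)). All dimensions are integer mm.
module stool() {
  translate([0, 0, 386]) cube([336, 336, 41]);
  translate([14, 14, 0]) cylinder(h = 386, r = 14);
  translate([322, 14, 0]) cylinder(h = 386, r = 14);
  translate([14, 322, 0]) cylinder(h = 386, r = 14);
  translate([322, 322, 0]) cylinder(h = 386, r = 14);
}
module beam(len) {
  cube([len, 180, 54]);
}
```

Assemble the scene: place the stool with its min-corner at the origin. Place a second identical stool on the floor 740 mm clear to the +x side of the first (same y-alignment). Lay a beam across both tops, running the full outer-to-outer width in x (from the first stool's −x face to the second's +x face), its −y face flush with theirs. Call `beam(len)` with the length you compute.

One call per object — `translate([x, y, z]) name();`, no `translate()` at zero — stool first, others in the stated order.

stool();
translate([1076, 0, 0]) stool();
translate([0, 0, 427]) beam(1412);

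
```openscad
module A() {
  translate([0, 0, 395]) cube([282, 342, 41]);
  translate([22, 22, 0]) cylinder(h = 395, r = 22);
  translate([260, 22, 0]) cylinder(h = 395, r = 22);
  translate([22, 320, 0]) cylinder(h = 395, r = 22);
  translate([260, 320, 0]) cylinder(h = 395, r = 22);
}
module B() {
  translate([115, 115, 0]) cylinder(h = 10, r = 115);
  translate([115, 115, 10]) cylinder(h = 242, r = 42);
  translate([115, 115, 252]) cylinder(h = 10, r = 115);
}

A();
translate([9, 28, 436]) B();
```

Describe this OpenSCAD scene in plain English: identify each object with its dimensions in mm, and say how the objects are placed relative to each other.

A is a four-legged stool. The seat is 282×342 mm, 41 mm thick, top at z = 436 mm. It stands on four round legs, each 44 mm in diameter, from z = 0 to the seat underside, each leg's axis is inset half a diameter from the nearest pair of seat edges (so the leg's bounding box is flush with the corner).

B is a spool: two coaxial disc flanges of radius 115 mm and thickness 10 mm, joined by a core cylinder of radius 42 mm and height 242 mm. The lower flange rests on z = 0 and the three cylinders share a vertical axis.

The spool is on top of the stool.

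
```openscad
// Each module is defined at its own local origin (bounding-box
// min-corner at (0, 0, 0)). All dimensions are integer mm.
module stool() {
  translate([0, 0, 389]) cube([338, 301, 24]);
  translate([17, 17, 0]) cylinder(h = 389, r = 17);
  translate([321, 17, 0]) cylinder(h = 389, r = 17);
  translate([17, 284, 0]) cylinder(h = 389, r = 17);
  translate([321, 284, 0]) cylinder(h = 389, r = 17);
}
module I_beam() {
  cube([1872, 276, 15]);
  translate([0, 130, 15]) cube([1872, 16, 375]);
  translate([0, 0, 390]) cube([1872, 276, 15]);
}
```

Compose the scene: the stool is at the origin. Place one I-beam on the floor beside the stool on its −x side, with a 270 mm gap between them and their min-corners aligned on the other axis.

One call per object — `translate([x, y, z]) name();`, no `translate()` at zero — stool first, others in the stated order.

stool();
translate([-2142, 0, 0]) I_beam();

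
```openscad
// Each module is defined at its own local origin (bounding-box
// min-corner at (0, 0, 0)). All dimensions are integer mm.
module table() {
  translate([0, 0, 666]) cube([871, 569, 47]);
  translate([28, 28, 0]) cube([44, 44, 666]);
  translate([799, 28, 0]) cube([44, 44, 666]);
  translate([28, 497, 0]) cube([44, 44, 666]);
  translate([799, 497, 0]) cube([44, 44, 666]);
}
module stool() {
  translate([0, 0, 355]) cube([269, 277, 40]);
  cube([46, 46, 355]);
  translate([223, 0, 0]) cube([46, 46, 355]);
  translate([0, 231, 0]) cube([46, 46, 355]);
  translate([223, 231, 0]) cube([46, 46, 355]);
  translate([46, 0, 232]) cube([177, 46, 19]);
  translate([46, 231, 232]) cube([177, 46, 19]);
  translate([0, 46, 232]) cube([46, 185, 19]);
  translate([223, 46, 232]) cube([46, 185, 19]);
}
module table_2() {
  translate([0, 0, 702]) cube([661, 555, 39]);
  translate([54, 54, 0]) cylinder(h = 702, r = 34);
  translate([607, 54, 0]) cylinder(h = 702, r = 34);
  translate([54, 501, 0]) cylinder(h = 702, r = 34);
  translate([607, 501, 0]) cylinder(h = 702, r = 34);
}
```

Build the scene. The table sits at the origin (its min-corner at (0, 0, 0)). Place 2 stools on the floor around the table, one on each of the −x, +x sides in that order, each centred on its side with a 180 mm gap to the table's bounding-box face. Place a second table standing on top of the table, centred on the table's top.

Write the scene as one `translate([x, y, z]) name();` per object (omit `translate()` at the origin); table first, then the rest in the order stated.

table();
translate([-449, 146, 0]) stool();
translate([1051, 146, 0]) stool();
translate([105, 7, 713]) table_2();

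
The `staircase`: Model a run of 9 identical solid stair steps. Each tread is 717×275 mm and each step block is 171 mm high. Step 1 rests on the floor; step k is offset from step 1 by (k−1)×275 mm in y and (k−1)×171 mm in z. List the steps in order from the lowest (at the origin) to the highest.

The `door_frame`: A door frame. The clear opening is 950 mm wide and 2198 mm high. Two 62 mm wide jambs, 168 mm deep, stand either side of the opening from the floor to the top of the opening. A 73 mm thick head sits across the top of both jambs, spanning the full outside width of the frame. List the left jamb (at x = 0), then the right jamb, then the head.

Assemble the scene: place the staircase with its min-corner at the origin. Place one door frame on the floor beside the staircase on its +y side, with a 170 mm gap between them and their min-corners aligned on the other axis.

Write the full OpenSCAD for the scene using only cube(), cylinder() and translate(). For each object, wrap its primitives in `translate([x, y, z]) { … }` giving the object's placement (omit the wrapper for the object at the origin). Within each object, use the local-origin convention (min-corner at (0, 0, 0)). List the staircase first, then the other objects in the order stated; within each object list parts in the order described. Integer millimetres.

cube([717, 275, 171]);
translate([0, 275, 171]) cube([717, 275, 171]);
translate([0, 550, 342]) cube([717, 275, 171]);
translate([0, 825, 513]) cube([717, 275, 171]);
translate([0, 1100, 684]) cube([717, 275, 171]);
translate([0, 1375, 855]) cube([717, 275, 171]);
translate([0, 1650, 1026]) cube([717, 275, 171]);
translate([0, 1925, 1197]) cube([717, 275, 171]);
translate([0, 2200, 1368]) cube([717, 275, 171]);
translate([0, 2645, 0]) {
  cube([62, 168, 2198]);
  translate([1012, 0, 0]) cube([62, 168, 2198]);
  translate([0, 0, 2198]) cube([1074, 168, 73]);
}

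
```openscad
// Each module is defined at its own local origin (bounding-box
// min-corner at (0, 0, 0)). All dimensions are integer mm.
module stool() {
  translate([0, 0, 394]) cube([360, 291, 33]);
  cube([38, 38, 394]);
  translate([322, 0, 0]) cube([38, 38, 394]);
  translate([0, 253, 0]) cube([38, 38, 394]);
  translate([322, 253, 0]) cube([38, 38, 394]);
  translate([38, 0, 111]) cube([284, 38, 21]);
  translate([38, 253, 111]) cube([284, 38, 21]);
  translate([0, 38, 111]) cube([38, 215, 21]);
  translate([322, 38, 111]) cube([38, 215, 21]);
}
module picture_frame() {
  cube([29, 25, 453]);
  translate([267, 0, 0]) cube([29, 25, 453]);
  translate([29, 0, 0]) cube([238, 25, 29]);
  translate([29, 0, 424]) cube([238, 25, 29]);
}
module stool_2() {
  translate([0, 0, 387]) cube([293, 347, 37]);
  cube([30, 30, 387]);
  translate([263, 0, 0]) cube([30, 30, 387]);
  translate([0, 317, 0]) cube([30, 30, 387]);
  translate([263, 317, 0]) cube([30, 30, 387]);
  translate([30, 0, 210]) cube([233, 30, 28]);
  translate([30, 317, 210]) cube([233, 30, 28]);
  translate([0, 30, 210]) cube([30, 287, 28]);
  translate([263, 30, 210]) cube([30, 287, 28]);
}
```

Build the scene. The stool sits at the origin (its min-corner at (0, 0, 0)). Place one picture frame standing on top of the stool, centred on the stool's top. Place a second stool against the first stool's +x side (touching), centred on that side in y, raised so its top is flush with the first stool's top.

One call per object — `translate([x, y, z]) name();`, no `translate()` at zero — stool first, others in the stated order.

stool();
translate([32, 133, 427]) picture_frame();
translate([360, -28, 3]) stool_2();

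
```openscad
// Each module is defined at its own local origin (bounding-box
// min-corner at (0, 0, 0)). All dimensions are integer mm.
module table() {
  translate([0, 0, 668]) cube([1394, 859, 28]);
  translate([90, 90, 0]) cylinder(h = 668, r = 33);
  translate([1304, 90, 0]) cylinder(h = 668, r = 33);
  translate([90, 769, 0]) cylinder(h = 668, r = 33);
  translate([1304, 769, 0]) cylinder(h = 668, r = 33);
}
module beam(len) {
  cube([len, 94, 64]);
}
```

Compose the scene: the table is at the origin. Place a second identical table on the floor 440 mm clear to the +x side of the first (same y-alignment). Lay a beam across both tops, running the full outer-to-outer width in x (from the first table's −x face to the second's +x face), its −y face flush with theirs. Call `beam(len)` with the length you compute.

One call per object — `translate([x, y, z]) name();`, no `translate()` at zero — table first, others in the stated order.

table();
translate([1834, 0, 0]) table();
translate([0, 0, 696]) beam(3228);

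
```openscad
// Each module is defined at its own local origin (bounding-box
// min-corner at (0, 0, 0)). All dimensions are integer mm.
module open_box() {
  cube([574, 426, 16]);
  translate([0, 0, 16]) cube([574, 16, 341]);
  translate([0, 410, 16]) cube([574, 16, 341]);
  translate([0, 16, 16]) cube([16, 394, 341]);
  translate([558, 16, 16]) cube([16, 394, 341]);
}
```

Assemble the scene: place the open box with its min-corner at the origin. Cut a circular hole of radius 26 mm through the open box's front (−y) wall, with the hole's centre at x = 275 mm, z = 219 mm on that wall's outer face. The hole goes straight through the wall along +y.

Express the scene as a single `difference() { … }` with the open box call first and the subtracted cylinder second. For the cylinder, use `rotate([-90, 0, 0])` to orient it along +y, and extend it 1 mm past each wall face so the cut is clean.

difference() {
  open_box();
  translate([275, -1, 219]) rotate([-90, 0, 0]) cylinder(h = 18, r = 26);
}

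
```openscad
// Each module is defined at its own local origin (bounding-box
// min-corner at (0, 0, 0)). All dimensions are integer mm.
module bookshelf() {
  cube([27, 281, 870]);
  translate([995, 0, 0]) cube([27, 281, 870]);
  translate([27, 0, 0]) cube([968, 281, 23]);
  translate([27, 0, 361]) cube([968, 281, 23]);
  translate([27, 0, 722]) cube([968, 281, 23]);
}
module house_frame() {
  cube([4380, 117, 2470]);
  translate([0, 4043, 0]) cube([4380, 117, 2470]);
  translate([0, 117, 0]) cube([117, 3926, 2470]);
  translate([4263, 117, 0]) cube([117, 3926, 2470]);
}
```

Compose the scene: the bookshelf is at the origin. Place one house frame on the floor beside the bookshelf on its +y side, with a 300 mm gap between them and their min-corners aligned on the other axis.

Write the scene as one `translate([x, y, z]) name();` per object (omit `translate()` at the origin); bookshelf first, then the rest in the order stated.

bookshelf();
translate([0, 581, 0]) house_frame();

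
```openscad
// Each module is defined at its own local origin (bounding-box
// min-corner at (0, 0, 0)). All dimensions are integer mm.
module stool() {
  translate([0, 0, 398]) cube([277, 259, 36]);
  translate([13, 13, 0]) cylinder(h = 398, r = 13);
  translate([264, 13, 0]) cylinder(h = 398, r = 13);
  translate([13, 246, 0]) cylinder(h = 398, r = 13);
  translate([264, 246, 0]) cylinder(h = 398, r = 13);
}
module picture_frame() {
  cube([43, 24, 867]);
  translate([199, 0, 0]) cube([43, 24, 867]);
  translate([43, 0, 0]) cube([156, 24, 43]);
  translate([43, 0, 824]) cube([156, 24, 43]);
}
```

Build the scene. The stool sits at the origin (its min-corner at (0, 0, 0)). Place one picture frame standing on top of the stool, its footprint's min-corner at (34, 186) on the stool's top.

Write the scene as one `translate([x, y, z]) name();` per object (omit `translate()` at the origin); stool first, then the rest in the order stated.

stool();
translate([34, 186, 434]) picture_frame();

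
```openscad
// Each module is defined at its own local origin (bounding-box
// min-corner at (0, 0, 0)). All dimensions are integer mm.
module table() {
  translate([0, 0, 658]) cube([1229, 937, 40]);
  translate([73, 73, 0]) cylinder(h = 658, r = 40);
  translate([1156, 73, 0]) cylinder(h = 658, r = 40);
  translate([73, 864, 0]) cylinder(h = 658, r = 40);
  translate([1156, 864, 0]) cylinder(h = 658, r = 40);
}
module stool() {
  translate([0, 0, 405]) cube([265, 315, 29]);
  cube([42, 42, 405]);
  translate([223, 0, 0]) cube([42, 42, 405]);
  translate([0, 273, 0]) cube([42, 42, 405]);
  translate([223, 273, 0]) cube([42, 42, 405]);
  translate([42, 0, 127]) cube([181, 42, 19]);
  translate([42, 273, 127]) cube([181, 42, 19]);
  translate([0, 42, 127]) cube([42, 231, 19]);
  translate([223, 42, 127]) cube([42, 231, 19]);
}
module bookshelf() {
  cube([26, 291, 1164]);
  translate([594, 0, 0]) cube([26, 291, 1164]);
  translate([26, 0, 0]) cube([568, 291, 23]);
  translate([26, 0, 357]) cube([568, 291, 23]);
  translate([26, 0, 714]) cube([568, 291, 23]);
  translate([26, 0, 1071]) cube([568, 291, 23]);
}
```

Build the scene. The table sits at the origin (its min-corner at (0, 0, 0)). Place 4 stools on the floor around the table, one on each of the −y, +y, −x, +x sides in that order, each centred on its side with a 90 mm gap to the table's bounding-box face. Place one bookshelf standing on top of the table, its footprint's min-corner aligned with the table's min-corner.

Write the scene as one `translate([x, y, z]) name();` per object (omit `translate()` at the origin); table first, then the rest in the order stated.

table();
translate([482, -405, 0]) stool();
translate([482, 1027, 0]) stool();
translate([-355, 311, 0]) stool();
translate([1319, 311, 0]) stool();
translate([0, 0, 698]) bookshelf();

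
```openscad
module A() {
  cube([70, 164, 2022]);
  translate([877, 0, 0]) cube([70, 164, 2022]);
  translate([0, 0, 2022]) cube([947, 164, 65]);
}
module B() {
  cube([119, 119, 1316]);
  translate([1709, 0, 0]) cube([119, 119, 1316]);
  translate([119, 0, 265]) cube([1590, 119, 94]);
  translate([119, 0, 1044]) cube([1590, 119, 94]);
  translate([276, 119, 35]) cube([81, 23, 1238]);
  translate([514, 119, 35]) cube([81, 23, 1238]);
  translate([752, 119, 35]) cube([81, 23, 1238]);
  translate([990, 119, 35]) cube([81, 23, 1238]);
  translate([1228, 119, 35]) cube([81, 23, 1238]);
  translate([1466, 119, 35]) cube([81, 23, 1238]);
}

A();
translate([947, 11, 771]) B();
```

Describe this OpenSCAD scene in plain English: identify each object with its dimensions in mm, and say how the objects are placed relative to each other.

A is a door frame. The clear opening is 807 mm wide and 2022 mm high. Two 70 mm wide jambs, 164 mm deep, stand either side of the opening from the floor to the top of the opening. A 65 mm thick head sits across the top of both jambs, spanning the full outside width of the frame.

B is a fence section. Two 119×119 mm posts, 1316 mm tall, stand on the floor with a clear span of 1590 mm between their inner faces. Two horizontal rails of 119×94 mm section span the gap between the posts with their undersides at z = 265 mm and z = 1044 mm, flush with the posts' −y face. 6 pickets, each 81 mm wide, 23 mm thick and 1238 mm tall, are fixed to the +y face of the rails with their bottoms at z = 35 mm, evenly spaced across the span with equal gaps (rounded down to the nearest mm) at the −x end and between each pair — any rounding remainder accumulates at the +x end.

The fence section is beside the door frame with their tops flush at z = 2087.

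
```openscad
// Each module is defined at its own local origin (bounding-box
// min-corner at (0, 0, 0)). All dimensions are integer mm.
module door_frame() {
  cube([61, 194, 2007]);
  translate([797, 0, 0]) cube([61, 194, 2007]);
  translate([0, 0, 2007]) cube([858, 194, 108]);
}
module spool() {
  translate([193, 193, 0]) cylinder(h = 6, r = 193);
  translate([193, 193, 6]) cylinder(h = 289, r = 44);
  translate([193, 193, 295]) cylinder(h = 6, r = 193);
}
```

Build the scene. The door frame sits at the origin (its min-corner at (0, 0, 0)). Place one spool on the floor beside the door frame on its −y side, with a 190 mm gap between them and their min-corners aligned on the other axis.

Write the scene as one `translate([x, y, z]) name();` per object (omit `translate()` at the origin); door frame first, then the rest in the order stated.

door_frame();
translate([0, -576, 0]) spool();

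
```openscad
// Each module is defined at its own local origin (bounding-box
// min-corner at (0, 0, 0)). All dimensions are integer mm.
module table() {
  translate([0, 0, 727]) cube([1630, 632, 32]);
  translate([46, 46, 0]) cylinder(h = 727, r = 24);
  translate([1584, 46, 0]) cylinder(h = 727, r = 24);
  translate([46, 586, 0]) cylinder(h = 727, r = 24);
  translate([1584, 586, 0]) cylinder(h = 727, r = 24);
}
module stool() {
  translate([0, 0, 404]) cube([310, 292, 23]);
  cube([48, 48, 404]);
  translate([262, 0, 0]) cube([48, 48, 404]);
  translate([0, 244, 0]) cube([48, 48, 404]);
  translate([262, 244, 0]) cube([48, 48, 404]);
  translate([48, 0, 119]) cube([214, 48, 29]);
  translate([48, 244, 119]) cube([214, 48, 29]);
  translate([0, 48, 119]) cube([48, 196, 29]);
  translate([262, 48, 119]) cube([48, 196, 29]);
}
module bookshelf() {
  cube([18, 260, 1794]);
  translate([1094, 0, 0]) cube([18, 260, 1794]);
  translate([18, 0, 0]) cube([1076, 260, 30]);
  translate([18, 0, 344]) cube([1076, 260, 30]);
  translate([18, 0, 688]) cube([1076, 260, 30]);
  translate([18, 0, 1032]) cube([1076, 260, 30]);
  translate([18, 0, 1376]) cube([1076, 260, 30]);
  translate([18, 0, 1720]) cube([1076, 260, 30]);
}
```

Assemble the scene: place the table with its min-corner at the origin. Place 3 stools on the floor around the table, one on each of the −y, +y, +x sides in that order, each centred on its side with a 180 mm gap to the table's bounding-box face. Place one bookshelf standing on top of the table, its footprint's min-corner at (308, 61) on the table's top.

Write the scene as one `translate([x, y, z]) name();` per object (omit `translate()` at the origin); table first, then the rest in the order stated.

table();
translate([660, -472, 0]) stool();
translate([660, 812, 0]) stool();
translate([1810, 170, 0]) stool();
translate([308, 61, 759]) bookshelf();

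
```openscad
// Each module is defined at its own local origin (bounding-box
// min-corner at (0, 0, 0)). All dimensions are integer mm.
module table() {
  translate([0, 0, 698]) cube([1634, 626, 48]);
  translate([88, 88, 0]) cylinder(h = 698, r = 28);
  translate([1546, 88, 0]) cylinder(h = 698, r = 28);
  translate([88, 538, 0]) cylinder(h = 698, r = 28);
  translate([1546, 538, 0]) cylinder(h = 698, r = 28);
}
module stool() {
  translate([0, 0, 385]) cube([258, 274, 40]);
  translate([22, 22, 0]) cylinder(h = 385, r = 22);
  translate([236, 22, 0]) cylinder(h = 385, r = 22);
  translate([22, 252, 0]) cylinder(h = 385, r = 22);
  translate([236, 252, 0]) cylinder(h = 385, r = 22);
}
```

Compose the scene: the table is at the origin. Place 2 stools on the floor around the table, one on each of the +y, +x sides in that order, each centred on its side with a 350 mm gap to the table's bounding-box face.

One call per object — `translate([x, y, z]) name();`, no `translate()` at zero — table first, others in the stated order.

table();
translate([688, 976, 0]) stool();
translate([1984, 176, 0]) stool();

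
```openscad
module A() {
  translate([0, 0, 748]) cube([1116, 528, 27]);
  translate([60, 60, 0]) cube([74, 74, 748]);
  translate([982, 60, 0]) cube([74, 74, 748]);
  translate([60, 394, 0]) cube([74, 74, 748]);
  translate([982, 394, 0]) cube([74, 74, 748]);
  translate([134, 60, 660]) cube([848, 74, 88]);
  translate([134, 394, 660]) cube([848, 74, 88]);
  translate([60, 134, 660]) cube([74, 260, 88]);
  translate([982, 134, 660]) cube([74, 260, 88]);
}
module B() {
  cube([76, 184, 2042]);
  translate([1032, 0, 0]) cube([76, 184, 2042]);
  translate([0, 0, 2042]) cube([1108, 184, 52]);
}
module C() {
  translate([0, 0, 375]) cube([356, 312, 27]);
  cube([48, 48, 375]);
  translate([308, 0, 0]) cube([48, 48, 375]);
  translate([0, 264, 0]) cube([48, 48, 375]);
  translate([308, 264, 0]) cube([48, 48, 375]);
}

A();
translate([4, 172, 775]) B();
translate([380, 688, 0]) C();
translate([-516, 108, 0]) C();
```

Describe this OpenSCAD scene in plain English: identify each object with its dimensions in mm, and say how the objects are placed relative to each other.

A is a rectangular dining table. The top is 1116×528×27 mm with its upper surface at z = 775 mm. It stands on four 74×74 mm square legs, each inset 60 mm from the nearest pair of top edges, running from the floor to the underside of the top. Four apron rails, 74 mm thick and 88 mm tall, run between adjacent legs with their top edges flush with the underside of the top and their outer faces flush with the legs' outer faces.

B is a door frame. The clear opening is 956 mm wide and 2042 mm high. Two 76 mm wide jambs, 184 mm deep, stand either side of the opening from the floor to the top of the opening. A 52 mm thick head sits across the top of both jambs, spanning the full outside width of the frame.

C is a four-legged stool. The seat is a 356×312×27 mm slab whose top surface is at z = 402 mm; four square legs, each 48×48 mm in cross-section, run from the floor (z = 0) to the underside of the seat, each flush with a corner of the seat.

The door frame is on top of the table, centred. Two stools sit around the table at the +y, −x sides.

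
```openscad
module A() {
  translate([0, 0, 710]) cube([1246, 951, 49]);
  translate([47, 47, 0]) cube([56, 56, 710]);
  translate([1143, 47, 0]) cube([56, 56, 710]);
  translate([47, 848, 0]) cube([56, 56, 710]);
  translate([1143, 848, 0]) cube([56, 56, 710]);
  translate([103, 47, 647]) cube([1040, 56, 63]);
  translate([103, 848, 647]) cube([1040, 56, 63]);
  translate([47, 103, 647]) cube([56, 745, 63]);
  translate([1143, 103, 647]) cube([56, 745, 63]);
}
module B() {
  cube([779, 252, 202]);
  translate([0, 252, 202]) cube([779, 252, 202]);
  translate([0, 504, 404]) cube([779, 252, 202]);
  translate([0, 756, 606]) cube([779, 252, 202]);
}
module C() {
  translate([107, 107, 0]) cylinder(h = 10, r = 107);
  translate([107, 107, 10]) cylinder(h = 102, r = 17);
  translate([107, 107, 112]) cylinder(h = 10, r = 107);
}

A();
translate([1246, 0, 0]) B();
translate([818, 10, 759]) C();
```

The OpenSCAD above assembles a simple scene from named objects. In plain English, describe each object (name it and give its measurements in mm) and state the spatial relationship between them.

A is a table with a 1246×951 mm rectangular top, 49 mm thick, top surface at z = 759 mm, supported by four 56×56 mm square legs, each inset 47 mm from the nearest pair of top edges, running from the floor. Four apron rails, 56 mm thick and 63 mm tall, run between adjacent legs with their top edges flush with the underside of the top and their outer faces flush with the legs' outer faces.

B is a straight staircase of 4 solid steps. Each step is 779 mm wide (x), 252 mm deep (y, the going) and 202 mm tall (the rise). The first step rests on the floor; each subsequent step sits one going further in +y and one rise higher in +z, directly behind and above the previous step with no overlap.

C is a spool: two coaxial disc flanges of radius 107 mm and thickness 10 mm, joined by a core cylinder of radius 17 mm and height 102 mm. The lower flange rests on z = 0 and the three cylinders share a vertical axis.

The staircase is against the table's +x side, with their −y faces flush. The spool is on top of the table.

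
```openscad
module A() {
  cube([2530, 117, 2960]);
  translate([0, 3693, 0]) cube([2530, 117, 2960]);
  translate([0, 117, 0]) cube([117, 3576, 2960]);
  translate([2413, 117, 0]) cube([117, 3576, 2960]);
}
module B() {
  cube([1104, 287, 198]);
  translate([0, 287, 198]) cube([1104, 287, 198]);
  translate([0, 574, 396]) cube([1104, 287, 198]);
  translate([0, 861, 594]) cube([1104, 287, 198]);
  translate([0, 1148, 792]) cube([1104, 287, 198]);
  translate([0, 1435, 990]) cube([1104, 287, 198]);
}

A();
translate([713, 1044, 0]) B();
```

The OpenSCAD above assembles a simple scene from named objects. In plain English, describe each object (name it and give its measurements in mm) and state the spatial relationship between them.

A is a box-shaped house frame (walls only): outside footprint 2530×3810 mm, wall height 2960 mm, wall thickness 117 mm. The two y-facing walls run the full x-width; the two x-facing walls fit between the inner faces of the y-facing walls.

B is a straight staircase of 6 solid steps. Each step is 1104 mm wide (x), 287 mm deep (y, the going) and 198 mm tall (the rise). The first step rests on the floor; each subsequent step sits one going further in +y and one rise higher in +z, directly behind and above the previous step with no overlap.

The staircase sits inside the house frame, centred.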